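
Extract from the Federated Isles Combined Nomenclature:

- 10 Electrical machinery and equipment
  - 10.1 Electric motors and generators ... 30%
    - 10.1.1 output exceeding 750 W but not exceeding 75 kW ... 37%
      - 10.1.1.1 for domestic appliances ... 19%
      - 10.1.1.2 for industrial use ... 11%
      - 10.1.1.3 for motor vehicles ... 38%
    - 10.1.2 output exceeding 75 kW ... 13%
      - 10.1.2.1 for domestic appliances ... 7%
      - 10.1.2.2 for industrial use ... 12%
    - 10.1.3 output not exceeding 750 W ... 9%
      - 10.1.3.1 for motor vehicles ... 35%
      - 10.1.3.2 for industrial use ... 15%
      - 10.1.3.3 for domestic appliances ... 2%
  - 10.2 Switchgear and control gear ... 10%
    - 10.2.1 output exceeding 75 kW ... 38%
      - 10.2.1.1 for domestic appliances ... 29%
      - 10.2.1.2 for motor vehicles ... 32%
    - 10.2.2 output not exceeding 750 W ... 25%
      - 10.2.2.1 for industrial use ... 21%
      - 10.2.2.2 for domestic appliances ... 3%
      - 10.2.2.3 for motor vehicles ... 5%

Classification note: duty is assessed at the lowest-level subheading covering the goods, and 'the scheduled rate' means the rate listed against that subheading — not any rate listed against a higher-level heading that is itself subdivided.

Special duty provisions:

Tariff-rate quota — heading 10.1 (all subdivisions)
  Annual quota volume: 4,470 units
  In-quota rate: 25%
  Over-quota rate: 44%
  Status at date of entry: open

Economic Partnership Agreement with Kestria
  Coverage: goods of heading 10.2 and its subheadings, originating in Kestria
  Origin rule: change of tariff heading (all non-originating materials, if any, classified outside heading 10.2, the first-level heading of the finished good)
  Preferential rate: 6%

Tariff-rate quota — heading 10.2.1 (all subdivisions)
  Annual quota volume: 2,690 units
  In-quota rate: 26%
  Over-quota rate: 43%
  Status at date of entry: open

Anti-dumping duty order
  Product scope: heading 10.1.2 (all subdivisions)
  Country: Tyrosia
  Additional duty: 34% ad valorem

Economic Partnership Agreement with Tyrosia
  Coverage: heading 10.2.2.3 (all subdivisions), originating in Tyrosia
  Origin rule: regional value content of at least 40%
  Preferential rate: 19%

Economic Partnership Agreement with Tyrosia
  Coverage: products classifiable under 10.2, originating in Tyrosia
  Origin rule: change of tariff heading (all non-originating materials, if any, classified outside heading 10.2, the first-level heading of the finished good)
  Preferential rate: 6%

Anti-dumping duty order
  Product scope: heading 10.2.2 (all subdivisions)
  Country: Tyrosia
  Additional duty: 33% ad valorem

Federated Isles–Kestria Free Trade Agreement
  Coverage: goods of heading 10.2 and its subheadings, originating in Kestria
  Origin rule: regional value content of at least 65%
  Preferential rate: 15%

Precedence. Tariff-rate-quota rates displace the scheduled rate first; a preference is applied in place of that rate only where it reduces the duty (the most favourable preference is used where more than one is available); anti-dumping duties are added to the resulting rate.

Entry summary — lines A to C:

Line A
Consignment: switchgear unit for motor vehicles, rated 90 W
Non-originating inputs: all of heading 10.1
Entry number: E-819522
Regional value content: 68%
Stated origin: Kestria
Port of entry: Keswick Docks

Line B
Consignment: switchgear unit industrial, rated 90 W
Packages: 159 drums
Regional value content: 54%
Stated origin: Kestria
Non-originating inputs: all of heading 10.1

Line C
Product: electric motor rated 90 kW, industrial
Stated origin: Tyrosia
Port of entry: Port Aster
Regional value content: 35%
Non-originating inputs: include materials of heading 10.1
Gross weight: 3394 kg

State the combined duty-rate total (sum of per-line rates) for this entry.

70%

Line A: switchgear unit → 10.2; rated 90 W → 10.2.2; for motor vehicles → 10.2.2.3. Scheduled 5%. Kestria agreement on 10.2: CTH met → 6% available; Kestria agreement on 10.2: RVC ≥ 65% → 15% available; preference 6% not lower than 5% → no reduction. → 5%.
Line B: switchgear unit → 10.2; rated 90 W → 10.2.2; industrial → 10.2.2.1. Scheduled 21%. Kestria agreement on 10.2: CTH met → 6% available; Kestria agreement on 10.2: RVC < 65%; preferential 6%. → 6%.
Line C: electric motor → 10.1; rated 90 kW → 10.1.2; industrial → 10.1.2.2. Scheduled 12%. quota on 10.1 open → in-quota 25%; Tyrosia agreement on 10.2.2.3: 10.1.2.2 not covered; Tyrosia agreement on 10.2: 10.1.2.2 not covered; anti-dumping (Tyrosia, 10.1.2): +34%; total 25% + 34% = 59%. → 59%.
Sum: 5% + 6% + 59% = 70%.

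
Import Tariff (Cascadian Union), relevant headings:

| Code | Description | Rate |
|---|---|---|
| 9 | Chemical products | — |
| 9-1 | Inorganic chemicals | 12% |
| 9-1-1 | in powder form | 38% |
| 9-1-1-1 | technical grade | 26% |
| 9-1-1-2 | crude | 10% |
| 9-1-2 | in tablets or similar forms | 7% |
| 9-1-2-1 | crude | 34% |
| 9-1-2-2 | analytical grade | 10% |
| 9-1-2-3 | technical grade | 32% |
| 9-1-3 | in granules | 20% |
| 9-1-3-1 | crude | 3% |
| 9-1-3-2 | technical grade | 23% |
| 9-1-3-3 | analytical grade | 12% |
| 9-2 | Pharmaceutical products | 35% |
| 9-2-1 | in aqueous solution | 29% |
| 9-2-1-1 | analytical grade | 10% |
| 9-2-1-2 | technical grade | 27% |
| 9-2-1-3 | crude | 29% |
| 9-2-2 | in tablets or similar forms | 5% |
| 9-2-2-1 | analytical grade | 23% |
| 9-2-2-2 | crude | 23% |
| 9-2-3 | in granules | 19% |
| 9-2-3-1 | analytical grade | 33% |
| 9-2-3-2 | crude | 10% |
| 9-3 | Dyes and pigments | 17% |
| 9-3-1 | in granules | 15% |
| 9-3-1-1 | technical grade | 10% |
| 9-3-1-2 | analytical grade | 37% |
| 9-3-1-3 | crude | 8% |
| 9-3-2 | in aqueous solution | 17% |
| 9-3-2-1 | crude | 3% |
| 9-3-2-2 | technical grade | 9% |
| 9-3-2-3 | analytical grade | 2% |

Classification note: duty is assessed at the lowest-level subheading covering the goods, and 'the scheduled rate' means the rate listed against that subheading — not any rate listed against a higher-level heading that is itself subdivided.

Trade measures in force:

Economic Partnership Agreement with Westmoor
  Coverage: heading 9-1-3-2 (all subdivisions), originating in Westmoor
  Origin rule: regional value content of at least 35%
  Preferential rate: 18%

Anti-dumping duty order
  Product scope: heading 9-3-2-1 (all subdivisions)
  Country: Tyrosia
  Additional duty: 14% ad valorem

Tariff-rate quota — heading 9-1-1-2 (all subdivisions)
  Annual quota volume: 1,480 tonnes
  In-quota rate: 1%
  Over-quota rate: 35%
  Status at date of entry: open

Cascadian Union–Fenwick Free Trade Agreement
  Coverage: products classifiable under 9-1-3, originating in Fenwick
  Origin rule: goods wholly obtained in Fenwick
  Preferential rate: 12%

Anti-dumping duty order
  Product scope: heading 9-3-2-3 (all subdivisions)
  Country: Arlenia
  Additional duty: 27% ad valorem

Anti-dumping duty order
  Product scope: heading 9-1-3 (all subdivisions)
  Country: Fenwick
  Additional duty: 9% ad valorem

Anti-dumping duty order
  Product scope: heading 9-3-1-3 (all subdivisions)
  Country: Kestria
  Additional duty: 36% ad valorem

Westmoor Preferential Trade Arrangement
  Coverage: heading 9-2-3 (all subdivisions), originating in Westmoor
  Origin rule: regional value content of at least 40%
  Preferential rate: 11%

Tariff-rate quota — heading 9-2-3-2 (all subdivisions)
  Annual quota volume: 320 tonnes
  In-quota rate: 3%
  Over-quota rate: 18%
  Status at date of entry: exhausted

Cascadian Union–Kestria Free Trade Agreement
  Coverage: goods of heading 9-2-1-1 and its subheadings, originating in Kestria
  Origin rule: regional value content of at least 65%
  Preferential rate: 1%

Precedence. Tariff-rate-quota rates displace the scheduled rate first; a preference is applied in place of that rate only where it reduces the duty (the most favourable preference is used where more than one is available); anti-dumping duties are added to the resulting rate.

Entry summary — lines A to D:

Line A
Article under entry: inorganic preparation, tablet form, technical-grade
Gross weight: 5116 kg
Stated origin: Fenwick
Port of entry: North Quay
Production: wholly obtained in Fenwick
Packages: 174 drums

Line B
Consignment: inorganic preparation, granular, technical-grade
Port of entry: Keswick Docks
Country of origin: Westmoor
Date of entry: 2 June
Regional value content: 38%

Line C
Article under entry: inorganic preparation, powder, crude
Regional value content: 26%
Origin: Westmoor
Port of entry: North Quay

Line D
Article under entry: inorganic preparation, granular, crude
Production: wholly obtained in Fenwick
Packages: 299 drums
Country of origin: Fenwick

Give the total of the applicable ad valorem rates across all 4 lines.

63%

Line A: inorganic → 9-1; tablet form → 9-1-2; technical-grade → 9-1-2-3. Scheduled 32%. Fenwick agreement on 9-1-3: 9-1-2-3 not covered. → 32%.
Line B: inorganic → 9-1; granular → 9-1-3; technical-grade → 9-1-3-2. Scheduled 23%. Westmoor agreement on 9-1-3-2: RVC ≥ 35% → 18% available; Westmoor agreement on 9-2-3: 9-1-3-2 not covered; preferential 18%. → 18%.
Line C: inorganic → 9-1; powder → 9-1-1; crude → 9-1-1-2. Scheduled 10%. quota on 9-1-1-2 open → in-quota 1%; Westmoor agreement on 9-1-3-2: 9-1-1-2 not covered; Westmoor agreement on 9-2-3: 9-1-1-2 not covered. → 1%.
Line D: inorganic → 9-1; granular → 9-1-3; crude → 9-1-3-1. Scheduled 3%. Fenwick agreement on 9-1-3: wholly obtained → 12% available; preference 12% not lower than 3% → no reduction; anti-dumping (Fenwick, 9-1-3): +9%; total 3% + 9% = 12%. → 12%.
Sum: 32% + 18% + 1% + 12% = 63%.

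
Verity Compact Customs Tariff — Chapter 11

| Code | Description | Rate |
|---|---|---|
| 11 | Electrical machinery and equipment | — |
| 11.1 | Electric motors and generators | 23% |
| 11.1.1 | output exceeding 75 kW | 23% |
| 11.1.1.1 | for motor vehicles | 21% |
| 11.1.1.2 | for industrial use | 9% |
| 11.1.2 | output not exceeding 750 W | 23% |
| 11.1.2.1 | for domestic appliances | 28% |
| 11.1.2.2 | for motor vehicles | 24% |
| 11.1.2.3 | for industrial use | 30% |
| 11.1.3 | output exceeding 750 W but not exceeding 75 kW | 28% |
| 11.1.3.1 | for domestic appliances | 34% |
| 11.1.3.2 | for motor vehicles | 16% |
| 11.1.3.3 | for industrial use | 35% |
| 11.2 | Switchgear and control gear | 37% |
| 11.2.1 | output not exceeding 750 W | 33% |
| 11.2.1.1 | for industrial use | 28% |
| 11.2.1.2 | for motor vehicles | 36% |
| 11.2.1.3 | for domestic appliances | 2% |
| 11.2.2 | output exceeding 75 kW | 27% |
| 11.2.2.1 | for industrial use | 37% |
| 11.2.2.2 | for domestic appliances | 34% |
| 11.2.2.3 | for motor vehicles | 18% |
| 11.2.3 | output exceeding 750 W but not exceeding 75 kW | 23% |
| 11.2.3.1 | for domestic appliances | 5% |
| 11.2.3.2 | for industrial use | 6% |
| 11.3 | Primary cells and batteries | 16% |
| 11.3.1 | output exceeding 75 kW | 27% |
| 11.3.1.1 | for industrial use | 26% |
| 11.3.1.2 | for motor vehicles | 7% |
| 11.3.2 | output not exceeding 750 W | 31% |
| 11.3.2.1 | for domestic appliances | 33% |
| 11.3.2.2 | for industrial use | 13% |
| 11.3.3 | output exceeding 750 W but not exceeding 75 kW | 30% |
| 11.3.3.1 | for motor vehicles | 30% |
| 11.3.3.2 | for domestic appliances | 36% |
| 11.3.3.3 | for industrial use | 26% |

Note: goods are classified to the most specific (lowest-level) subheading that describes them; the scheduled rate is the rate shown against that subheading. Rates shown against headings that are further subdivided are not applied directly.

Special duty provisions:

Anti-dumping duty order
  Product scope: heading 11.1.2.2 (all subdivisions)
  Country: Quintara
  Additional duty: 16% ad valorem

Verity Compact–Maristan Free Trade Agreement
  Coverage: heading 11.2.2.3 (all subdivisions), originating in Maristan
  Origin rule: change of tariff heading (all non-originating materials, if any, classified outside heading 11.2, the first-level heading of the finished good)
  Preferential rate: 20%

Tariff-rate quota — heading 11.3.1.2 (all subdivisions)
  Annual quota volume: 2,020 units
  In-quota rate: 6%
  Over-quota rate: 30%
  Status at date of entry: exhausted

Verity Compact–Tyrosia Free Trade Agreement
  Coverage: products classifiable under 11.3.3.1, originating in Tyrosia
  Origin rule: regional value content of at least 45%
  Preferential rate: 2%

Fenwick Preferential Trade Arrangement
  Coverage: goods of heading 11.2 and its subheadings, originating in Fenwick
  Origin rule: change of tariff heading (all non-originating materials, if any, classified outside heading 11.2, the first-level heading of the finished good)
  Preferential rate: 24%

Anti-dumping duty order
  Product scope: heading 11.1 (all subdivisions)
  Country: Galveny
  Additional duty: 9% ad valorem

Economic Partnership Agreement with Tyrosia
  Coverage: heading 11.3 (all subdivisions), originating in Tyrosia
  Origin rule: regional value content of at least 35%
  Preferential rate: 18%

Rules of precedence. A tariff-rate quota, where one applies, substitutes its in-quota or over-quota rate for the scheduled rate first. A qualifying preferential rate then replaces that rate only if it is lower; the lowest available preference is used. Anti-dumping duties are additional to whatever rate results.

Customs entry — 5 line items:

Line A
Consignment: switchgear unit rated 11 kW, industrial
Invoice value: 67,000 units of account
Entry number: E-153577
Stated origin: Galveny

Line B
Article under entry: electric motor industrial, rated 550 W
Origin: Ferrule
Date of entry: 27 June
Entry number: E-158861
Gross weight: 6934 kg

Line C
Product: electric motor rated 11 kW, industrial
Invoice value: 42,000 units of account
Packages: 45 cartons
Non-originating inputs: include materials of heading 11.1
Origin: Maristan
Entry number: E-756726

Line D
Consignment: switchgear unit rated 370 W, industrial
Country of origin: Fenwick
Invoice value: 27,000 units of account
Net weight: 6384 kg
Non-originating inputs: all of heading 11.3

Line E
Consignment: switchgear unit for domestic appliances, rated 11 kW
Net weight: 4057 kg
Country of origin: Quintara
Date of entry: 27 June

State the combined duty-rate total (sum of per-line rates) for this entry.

Line A: switchgear unit → 11.2; rated 11 kW → 11.2.3; industrial → 11.2.3.2. Scheduled 6%. No special measure applies. → 6%.
Line B: electric motor → 11.1; rated 550 W → 11.1.2; industrial → 11.1.2.3. Scheduled 30%. No special measure applies. → 30%.
Line C: electric motor → 11.1; rated 11 kW → 11.1.3; industrial → 11.1.3.3. Scheduled 35%. Maristan agreement on 11.2.2.3: 11.1.3.3 not covered. → 35%.
Line D: switchgear unit → 11.2; rated 370 W → 11.2.1; industrial → 11.2.1.1. Scheduled 28%. Fenwick agreement on 11.2: CTH met → 24% available; preferential 24%. → 24%.
Line E: switchgear unit → 11.2; rated 11 kW → 11.2.3; for domestic appliances → 11.2.3.1. Scheduled 5%. No special measure applies. → 5%.
Sum: 6% + 30% + 35% + 24% + 5% = 100%.

100%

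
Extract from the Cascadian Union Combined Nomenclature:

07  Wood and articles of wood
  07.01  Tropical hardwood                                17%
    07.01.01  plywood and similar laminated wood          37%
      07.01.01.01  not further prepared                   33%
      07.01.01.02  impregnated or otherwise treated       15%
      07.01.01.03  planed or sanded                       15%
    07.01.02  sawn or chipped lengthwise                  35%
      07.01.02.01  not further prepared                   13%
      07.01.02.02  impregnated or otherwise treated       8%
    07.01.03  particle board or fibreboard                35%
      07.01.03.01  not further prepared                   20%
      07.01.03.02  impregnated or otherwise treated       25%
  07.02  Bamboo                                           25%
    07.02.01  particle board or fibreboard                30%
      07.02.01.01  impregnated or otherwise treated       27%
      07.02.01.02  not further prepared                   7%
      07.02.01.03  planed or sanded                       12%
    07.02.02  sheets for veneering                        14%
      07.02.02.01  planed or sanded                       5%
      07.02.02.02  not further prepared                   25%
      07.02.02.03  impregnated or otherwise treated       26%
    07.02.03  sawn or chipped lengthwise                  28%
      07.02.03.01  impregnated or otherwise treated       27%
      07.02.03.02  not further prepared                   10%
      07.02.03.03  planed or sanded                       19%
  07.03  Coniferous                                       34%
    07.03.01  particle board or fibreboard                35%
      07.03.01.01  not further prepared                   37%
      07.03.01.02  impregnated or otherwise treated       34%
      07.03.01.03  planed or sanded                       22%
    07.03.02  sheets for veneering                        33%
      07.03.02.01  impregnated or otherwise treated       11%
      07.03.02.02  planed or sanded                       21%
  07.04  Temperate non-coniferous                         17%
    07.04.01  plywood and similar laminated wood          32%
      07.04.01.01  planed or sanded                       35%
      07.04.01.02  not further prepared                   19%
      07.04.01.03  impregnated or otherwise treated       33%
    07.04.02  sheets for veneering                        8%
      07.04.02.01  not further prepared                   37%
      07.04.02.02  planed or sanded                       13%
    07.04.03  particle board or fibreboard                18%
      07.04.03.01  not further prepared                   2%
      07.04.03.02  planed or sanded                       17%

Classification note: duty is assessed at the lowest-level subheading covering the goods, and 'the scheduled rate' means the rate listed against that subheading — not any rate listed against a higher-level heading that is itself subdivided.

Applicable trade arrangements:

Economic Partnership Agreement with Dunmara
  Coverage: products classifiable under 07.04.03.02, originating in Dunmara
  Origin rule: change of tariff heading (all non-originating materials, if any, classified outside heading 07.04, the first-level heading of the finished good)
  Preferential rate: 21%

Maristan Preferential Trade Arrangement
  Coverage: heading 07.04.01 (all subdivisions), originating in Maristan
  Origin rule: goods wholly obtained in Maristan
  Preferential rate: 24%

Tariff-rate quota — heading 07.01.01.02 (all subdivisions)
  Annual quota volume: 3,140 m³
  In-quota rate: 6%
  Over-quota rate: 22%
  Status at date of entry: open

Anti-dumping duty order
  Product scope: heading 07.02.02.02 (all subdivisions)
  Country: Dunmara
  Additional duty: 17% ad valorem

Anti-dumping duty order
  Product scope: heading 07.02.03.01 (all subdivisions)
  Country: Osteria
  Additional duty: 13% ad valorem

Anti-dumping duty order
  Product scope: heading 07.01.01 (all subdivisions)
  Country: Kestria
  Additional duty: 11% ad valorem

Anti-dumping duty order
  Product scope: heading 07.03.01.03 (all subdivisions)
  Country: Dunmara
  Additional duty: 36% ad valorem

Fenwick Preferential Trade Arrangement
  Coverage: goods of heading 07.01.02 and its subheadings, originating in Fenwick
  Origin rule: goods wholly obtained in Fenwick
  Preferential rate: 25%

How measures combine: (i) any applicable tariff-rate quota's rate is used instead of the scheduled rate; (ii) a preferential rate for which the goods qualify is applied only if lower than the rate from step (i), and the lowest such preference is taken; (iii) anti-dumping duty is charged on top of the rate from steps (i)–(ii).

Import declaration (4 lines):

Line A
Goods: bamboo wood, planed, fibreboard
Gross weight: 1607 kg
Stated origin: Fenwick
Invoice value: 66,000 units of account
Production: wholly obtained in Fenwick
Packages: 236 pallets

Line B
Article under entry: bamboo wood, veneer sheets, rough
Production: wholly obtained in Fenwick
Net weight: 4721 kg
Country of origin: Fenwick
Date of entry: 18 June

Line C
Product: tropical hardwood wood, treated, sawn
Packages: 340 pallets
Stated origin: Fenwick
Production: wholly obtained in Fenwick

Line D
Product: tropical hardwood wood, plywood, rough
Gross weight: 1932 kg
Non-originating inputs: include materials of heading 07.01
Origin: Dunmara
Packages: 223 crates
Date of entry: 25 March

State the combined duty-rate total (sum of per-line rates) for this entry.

Line A: bamboo → 07.02; fibreboard → 07.02.01; planed → 07.02.01.03. Scheduled 12%. Fenwick agreement on 07.01.02: 07.02.01.03 not covered. → 12%.
Line B: bamboo → 07.02; veneer sheets → 07.02.02; rough → 07.02.02.02. Scheduled 25%. Fenwick agreement on 07.01.02: 07.02.02.02 not covered. → 25%.
Line C: tropical hardwood → 07.01; sawn → 07.01.02; treated → 07.01.02.02. Scheduled 8%. Fenwick agreement on 07.01.02: wholly obtained → 25% available; preference 25% not lower than 8% → no reduction. → 8%.
Line D: tropical hardwood → 07.01; plywood → 07.01.01; rough → 07.01.01.01. Scheduled 33%. Dunmara agreement on 07.04.03.02: 07.01.01.01 not covered. → 33%.
Sum: 12% + 25% + 8% + 33% = 78%.

78%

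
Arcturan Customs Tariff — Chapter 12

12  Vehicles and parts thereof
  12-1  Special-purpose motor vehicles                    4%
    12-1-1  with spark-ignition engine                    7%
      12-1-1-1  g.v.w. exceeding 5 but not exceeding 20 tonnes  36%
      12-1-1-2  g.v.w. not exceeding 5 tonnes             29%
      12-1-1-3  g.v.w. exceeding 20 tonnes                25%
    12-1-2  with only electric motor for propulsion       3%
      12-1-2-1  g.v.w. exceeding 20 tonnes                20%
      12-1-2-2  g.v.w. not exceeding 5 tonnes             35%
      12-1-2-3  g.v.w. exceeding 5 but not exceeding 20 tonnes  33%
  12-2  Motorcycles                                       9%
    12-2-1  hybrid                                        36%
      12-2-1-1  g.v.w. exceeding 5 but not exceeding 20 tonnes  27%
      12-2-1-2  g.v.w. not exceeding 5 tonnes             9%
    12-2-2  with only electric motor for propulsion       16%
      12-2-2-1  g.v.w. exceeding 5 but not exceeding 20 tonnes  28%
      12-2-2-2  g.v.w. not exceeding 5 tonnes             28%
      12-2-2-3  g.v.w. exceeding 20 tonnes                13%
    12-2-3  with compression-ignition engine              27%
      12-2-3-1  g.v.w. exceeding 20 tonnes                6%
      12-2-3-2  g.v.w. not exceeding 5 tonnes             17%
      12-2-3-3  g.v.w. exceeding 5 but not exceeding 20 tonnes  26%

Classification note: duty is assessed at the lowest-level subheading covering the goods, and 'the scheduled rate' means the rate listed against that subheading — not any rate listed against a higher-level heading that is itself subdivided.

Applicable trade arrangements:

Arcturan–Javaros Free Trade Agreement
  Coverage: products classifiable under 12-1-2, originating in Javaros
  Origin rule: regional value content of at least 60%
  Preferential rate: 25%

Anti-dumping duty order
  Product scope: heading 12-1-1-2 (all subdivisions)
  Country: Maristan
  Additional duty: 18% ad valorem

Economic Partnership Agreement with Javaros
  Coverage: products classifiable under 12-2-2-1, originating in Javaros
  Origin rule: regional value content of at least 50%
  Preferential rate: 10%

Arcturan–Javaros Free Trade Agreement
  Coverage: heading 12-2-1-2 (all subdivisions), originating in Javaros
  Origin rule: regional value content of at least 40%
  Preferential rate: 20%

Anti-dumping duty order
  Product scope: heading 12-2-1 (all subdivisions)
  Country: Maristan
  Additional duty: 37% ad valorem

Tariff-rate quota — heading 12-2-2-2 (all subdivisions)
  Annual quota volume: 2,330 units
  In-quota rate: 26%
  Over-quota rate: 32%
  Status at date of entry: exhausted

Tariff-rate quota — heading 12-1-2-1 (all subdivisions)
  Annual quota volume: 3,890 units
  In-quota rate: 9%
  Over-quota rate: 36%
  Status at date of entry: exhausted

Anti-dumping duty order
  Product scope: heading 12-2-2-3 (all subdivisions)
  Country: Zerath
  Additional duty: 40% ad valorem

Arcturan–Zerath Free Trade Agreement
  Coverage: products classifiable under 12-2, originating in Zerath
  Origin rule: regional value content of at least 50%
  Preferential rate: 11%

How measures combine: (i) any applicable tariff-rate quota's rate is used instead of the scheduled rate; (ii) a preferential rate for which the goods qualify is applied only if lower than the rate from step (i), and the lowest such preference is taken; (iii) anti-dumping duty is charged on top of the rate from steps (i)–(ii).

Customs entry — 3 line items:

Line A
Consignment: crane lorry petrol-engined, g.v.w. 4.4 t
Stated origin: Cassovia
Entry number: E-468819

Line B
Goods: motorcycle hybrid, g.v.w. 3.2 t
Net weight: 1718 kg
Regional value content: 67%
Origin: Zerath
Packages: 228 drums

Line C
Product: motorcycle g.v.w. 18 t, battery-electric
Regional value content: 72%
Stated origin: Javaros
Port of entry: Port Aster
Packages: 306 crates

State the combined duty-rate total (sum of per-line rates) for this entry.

Line A: crane lorry → 12-1; petrol-engined → 12-1-1; g.v.w. 4.4 t → 12-1-1-2. Scheduled 29%. No special measure applies. → 29%.
Line B: motorcycle → 12-2; hybrid → 12-2-1; g.v.w. 3.2 t → 12-2-1-2. Scheduled 9%. Zerath agreement on 12-2: RVC ≥ 50% → 11% available; preference 11% not lower than 9% → no reduction. → 9%.
Line C: motorcycle → 12-2; battery-electric → 12-2-2; g.v.w. 18 t → 12-2-2-1. Scheduled 28%. Javaros agreement on 12-1-2: 12-2-2-1 not covered; Javaros agreement on 12-2-2-1: RVC ≥ 50% → 10% available; Javaros agreement on 12-2-1-2: 12-2-2-1 not covered; preferential 10%. → 10%.
Sum: 29% + 9% + 10% = 48%.

48%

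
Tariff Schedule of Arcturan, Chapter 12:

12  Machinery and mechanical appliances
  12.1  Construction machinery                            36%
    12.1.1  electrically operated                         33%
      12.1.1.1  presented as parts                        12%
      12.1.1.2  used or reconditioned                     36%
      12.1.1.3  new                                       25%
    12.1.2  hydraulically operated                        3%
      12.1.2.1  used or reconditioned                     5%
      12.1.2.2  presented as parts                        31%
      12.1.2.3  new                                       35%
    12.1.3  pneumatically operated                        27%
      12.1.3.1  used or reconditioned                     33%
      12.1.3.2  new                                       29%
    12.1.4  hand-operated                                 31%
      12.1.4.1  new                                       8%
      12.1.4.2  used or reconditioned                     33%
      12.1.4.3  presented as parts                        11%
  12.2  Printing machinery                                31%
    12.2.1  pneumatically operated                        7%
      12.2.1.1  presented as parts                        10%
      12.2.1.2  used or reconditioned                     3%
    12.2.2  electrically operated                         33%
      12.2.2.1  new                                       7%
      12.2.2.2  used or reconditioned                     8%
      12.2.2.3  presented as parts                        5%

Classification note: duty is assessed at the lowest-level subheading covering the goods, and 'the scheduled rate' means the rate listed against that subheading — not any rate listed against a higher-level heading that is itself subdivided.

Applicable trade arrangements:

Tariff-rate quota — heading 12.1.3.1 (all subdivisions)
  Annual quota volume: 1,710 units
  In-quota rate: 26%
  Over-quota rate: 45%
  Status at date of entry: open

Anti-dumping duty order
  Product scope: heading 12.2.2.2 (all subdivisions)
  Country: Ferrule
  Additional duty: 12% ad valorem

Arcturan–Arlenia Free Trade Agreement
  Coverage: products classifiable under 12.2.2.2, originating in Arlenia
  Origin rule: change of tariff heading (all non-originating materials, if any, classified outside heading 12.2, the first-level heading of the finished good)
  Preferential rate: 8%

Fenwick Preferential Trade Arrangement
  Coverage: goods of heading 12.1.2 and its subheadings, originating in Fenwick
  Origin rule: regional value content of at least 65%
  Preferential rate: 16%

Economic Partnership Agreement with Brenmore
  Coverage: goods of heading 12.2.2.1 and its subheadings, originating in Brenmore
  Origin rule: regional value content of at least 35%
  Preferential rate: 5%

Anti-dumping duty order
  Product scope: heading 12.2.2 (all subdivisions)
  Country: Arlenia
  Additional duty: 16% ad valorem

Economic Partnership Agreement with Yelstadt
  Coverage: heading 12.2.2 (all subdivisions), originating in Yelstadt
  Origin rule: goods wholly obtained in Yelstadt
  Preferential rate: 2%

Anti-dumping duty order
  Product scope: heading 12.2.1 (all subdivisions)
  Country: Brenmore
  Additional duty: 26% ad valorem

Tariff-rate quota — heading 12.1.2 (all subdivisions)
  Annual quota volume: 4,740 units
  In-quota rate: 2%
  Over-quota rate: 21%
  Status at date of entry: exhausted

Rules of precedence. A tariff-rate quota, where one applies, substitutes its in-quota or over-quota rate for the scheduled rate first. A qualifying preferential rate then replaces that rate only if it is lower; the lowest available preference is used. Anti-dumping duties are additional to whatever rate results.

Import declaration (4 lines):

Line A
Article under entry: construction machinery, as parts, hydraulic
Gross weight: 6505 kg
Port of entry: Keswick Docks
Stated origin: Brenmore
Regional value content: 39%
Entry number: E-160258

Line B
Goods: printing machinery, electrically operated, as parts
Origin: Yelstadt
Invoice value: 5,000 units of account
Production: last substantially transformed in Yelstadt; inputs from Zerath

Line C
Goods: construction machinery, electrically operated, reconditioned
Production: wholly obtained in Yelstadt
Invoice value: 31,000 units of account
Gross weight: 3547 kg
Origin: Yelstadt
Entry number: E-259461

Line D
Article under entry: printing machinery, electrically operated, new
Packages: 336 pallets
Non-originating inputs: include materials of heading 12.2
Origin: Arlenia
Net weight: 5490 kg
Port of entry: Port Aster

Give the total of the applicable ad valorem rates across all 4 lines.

85%

Line A: construction → 12.1; hydraulic → 12.1.2; as parts → 12.1.2.2. Scheduled 31%. quota on 12.1.2 exhausted → over-quota 21%; Brenmore agreement on 12.2.2.1: 12.1.2.2 not covered. → 21%.
Line B: printing → 12.2; electrically operated → 12.2.2; as parts → 12.2.2.3. Scheduled 5%. Yelstadt agreement on 12.2.2: not wholly obtained. → 5%.
Line C: construction → 12.1; electrically operated → 12.1.1; reconditioned → 12.1.1.2. Scheduled 36%. Yelstadt agreement on 12.2.2: 12.1.1.2 not covered. → 36%.
Line D: printing → 12.2; electrically operated → 12.2.2; new → 12.2.2.1. Scheduled 7%. Arlenia agreement on 12.2.2.2: 12.2.2.1 not covered; anti-dumping (Arlenia, 12.2.2): +16%; total 7% + 16% = 23%. → 23%.
Sum: 21% + 5% + 36% + 23% = 85%.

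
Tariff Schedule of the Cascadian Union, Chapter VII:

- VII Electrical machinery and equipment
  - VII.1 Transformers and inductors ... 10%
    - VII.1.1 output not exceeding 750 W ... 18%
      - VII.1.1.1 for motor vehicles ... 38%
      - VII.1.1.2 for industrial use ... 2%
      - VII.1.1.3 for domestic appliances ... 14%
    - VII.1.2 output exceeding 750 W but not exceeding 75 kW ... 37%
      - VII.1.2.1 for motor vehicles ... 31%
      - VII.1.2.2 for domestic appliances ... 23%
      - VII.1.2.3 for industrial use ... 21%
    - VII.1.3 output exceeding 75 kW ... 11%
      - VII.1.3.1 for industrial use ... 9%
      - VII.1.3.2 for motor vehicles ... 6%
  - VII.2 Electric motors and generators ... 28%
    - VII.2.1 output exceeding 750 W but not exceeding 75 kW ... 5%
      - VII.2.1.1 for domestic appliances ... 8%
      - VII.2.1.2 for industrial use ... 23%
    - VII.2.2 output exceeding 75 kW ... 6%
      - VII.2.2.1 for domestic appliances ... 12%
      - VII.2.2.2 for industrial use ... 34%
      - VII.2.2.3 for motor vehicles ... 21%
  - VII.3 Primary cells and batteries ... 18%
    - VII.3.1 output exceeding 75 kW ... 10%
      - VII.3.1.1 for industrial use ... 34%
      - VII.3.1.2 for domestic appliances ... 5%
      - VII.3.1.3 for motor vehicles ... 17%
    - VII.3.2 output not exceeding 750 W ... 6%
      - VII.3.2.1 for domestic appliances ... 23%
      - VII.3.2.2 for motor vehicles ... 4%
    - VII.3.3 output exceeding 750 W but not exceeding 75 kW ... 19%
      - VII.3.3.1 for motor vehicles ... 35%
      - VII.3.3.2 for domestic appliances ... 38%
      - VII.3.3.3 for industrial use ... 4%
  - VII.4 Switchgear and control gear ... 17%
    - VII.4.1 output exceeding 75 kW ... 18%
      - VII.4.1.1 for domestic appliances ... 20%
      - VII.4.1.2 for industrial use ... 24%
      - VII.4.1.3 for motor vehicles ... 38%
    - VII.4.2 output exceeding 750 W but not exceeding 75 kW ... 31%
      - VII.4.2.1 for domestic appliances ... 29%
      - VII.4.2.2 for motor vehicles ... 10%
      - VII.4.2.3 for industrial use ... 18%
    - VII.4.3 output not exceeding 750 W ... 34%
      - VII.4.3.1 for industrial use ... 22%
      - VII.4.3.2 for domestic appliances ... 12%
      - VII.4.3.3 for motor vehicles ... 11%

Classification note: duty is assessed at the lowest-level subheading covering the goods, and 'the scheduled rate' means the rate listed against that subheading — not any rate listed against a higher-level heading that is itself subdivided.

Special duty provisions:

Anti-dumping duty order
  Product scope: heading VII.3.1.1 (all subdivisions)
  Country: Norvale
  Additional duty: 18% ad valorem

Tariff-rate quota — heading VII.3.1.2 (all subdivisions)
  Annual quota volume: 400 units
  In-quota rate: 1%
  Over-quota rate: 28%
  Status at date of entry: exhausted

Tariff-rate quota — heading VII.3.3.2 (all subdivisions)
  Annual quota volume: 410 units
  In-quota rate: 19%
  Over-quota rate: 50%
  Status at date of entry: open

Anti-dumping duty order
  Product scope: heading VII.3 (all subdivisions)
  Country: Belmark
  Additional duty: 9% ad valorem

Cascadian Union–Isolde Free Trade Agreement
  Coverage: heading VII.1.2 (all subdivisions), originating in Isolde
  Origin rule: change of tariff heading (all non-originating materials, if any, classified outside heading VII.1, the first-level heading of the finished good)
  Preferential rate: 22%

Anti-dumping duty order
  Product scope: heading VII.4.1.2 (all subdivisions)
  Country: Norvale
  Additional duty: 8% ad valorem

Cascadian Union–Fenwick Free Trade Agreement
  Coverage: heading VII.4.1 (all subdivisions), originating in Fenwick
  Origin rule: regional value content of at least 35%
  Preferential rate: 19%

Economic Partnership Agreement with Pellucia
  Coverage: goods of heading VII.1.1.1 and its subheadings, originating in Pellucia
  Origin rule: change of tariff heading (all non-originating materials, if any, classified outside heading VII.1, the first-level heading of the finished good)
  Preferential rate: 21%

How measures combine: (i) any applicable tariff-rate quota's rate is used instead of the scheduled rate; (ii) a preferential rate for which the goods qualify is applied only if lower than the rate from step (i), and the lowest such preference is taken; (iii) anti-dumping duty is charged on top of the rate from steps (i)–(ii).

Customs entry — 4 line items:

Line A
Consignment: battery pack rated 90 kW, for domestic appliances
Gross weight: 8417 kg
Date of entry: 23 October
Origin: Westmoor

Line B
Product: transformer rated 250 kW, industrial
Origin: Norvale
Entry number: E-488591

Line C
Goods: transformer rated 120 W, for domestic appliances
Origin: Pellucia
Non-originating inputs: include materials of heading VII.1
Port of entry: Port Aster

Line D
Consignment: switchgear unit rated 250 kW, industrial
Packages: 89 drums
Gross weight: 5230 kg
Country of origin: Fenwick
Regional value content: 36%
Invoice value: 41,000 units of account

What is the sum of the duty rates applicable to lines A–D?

Line A: battery pack → VII.3; rated 90 kW → VII.3.1; for domestic appliances → VII.3.1.2. Scheduled 5%. quota on VII.3.1.2 exhausted → over-quota 28%. → 28%.
Line B: transformer → VII.1; rated 250 kW → VII.1.3; industrial → VII.1.3.1. Scheduled 9%. No special measure applies. → 9%.
Line C: transformer → VII.1; rated 120 W → VII.1.1; for domestic appliances → VII.1.1.3. Scheduled 14%. Pellucia agreement on VII.1.1.1: VII.1.1.3 not covered. → 14%.
Line D: switchgear unit → VII.4; rated 250 kW → VII.4.1; industrial → VII.4.1.2. Scheduled 24%. Fenwick agreement on VII.4.1: RVC ≥ 35% → 19% available; preferential 19%. → 19%.
Sum: 28% + 9% + 14% + 19% = 70%.

70%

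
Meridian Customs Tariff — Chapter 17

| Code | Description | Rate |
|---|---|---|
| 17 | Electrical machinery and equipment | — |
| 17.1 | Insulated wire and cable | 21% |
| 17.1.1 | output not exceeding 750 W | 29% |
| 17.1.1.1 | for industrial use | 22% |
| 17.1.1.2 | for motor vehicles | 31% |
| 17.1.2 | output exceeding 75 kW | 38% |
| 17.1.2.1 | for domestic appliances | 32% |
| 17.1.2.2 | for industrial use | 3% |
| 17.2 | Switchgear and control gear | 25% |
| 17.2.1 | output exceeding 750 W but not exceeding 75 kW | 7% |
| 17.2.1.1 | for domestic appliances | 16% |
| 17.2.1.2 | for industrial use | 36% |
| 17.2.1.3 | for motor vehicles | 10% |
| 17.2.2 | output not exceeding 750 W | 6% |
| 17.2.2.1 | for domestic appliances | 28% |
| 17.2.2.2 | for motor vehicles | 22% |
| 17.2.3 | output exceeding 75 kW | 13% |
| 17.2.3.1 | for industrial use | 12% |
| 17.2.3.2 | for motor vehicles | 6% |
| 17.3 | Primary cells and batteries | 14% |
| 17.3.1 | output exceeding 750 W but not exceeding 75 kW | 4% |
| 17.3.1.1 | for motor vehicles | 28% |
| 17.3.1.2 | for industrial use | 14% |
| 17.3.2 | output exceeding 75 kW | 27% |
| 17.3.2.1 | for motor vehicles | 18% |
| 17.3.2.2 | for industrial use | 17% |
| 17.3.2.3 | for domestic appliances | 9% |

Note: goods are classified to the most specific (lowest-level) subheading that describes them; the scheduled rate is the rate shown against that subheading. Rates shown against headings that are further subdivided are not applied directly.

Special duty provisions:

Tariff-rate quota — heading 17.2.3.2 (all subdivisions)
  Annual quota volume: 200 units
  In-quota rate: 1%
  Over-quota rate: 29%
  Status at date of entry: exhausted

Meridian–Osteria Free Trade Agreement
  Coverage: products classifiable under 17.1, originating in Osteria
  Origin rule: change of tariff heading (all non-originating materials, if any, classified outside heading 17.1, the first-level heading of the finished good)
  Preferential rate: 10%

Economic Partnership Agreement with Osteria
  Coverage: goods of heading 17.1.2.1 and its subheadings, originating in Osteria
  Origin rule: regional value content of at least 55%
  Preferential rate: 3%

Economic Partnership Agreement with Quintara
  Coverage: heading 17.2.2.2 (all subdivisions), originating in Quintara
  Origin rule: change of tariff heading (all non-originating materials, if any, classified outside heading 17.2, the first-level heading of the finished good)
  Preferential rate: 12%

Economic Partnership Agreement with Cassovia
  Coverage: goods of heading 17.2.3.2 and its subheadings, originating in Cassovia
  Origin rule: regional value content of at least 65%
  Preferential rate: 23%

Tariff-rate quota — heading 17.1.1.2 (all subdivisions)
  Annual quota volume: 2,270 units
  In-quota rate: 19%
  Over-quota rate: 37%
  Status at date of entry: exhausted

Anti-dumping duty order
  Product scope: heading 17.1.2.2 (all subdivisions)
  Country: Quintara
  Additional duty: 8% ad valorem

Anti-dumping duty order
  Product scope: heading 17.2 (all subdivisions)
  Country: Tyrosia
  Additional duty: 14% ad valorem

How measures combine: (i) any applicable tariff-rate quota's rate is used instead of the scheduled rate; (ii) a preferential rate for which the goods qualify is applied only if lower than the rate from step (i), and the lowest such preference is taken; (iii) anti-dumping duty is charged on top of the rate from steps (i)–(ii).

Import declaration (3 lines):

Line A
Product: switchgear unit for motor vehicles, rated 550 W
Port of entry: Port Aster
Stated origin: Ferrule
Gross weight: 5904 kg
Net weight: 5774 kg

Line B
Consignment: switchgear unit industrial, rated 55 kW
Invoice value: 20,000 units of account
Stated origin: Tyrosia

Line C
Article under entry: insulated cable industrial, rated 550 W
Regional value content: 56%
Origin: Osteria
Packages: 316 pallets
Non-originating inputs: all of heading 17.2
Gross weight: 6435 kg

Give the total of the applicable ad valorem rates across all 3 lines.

Line A: switchgear unit → 17.2; rated 550 W → 17.2.2; for motor vehicles → 17.2.2.2. Scheduled 22%. No special measure applies. → 22%.
Line B: switchgear unit → 17.2; rated 55 kW → 17.2.1; industrial → 17.2.1.2. Scheduled 36%. anti-dumping (Tyrosia, 17.2): +14%; total 36% + 14% = 50%. → 50%.
Line C: insulated cable → 17.1; rated 550 W → 17.1.1; industrial → 17.1.1.1. Scheduled 22%. Osteria agreement on 17.1: CTH met → 10% available; Osteria agreement on 17.1.2.1: 17.1.1.1 not covered; preferential 10%. → 10%.
Sum: 22% + 50% + 10% = 82%.

82%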